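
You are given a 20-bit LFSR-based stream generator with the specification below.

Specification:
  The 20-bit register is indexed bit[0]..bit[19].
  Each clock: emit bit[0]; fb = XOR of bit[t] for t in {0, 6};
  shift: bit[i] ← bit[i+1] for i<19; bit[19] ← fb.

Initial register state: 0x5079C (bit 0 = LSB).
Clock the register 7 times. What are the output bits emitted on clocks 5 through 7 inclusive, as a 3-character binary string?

100

reg_0 = 0x5079C
clock 1: out=0, reg = 0x283CE
clock 2: out=0, reg = 0x941E7
clock 3: out=1, reg = 0x4A0F3
clock 4: out=1, reg = 0x25079
clock 5: out=1, reg = 0x1283C
clock 6: out=0, reg = 0x0941E
clock 7: out=0, reg = 0x04A0F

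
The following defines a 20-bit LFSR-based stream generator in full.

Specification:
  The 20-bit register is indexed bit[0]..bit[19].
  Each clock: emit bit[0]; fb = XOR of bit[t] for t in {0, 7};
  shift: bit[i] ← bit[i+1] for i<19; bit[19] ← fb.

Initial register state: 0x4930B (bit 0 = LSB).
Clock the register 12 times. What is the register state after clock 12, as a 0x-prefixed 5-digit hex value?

0xA2D49

reg_0 = 0x4930B
clock 1: out=1, reg = 0xA4985
clock 2: out=1, reg = 0x524C2
clock 3: out=0, reg = 0xA9261
clock 4: out=1, reg = 0xD4930
clock 5: out=0, reg = 0x6A498
clock 6: out=0, reg = 0xB524C
clock 7: out=0, reg = 0x5A926
clock 8: out=0, reg = 0x2D493
clock 9: out=1, reg = 0x16A49
clock 10: out=1, reg = 0x8B524
clock 11: out=0, reg = 0x45A92
clock 12: out=0, reg = 0xA2D49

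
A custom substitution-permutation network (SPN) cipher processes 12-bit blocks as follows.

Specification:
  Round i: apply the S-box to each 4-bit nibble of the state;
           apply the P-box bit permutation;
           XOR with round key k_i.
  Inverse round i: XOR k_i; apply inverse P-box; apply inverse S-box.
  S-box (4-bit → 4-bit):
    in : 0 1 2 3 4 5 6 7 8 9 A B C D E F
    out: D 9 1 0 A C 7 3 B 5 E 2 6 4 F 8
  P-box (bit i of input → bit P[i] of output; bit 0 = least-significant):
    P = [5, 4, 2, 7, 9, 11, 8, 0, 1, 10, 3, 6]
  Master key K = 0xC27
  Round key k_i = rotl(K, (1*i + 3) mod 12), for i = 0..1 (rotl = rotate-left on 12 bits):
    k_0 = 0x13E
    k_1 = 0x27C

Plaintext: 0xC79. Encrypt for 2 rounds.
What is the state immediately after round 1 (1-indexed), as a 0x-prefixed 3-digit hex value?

s_0 = plaintext = 0xC79
s_1 = Round(s_0, k_0) = 0xF12
s_2 = Round(s_1, k_1) = 0x01D

0xF12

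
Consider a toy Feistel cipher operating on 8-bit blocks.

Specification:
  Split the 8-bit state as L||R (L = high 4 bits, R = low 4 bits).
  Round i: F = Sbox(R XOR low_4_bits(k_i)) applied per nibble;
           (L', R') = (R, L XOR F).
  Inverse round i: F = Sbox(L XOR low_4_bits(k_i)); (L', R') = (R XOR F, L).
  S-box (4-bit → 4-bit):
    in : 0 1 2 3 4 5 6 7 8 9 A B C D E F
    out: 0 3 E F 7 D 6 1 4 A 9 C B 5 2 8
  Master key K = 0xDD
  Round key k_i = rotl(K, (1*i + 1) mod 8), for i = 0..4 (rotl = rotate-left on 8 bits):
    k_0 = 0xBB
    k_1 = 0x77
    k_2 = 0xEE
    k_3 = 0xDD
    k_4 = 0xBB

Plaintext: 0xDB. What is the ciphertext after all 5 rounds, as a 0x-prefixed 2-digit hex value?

0xEB

s_0 = plaintext = 0xDB
s_1 = Round(s_0, k_0) = 0xBD
s_2 = Round(s_1, k_1) = 0xD2
s_3 = Round(s_2, k_2) = 0x26
s_4 = Round(s_3, k_3) = 0x6E
s_5 = Round(s_4, k_4) = 0xEB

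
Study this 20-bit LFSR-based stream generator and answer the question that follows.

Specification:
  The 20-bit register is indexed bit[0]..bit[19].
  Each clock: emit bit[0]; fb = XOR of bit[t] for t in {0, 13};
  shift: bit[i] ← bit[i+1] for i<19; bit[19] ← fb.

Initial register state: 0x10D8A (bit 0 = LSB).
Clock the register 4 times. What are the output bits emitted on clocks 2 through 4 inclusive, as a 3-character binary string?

reg_0 = 0x10D8A
clock 1: out=0, reg = 0x086C5
clock 2: out=1, reg = 0x84362
clock 3: out=0, reg = 0x421B1
clock 4: out=1, reg = 0x210D8

101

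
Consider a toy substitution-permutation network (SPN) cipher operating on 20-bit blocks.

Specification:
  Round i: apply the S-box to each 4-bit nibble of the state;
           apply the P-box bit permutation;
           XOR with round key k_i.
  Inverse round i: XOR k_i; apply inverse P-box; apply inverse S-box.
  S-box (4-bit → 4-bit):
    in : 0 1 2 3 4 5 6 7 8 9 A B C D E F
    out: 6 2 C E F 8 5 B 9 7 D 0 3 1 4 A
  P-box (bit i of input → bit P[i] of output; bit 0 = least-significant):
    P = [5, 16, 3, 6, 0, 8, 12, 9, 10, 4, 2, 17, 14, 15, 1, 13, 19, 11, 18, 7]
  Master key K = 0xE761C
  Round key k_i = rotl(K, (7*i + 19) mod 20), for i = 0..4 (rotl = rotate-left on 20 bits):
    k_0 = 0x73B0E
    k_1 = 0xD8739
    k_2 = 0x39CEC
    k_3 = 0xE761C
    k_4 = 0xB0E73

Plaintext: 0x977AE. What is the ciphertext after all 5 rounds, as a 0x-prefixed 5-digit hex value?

s_0 = plaintext = 0x977AE
s_1 = Round(s_0, k_0) = 0x9C517
s_2 = Round(s_1, k_1) = 0x24E59
s_3 = Round(s_2, k_2) = 0x67E42
s_4 = Round(s_3, k_3) = 0x28551
s_5 = Round(s_4, k_4) = 0xC6CF3

0xC6CF3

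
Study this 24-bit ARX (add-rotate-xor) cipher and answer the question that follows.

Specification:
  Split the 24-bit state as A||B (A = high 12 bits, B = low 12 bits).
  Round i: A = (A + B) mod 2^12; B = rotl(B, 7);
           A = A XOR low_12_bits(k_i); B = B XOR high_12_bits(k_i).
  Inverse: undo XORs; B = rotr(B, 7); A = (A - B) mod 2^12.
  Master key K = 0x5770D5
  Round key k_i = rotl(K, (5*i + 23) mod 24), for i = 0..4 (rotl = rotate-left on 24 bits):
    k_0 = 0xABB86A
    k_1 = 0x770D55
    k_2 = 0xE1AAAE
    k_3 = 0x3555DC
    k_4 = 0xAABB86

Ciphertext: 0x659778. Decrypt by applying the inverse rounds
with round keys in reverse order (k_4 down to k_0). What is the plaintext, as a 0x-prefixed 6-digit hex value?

0xE168EC

s_0 = ciphertext = 0x659778
s_1 = InvRound(s_0, k_4) = 0x364A7B
s_2 = InvRound(s_1, k_3) = 0x0E65D2
s_3 = InvRound(s_2, k_2) = 0x131917
s_4 = InvRound(s_3, k_1) = 0xF68CFC
s_5 = InvRound(s_4, k_0) = 0xE168EC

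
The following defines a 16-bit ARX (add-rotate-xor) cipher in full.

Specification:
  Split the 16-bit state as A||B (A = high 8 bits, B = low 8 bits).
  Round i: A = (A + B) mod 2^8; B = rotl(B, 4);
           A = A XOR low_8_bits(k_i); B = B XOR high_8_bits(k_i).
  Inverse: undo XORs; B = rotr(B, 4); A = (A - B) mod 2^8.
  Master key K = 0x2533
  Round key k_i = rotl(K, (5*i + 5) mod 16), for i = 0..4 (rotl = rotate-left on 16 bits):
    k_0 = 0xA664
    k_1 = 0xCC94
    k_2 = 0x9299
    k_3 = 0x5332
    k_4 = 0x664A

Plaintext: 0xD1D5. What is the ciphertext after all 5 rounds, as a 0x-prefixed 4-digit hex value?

0xEBF6

s_0 = plaintext = 0xD1D5
s_1 = Round(s_0, k_0) = 0xC2FB
s_2 = Round(s_1, k_1) = 0x2973
s_3 = Round(s_2, k_2) = 0x05A5
s_4 = Round(s_3, k_3) = 0x9809
s_5 = Round(s_4, k_4) = 0xEBF6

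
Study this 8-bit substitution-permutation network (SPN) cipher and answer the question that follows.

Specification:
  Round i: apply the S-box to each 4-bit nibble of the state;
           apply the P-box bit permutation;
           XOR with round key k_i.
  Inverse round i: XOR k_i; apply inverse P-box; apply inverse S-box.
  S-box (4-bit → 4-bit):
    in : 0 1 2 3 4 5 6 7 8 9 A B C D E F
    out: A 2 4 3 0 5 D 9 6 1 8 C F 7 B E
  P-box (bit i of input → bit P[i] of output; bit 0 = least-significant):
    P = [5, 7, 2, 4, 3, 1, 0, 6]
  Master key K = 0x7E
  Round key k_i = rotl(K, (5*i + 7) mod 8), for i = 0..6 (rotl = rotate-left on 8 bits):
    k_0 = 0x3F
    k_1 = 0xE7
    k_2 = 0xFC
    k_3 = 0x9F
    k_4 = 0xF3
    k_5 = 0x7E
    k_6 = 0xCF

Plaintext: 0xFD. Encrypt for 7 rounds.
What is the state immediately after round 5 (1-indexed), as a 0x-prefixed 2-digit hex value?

s_0 = plaintext = 0xFD
s_1 = Round(s_0, k_0) = 0xD8
s_2 = Round(s_1, k_1) = 0x68
s_3 = Round(s_2, k_2) = 0x31
s_4 = Round(s_3, k_3) = 0x15
s_5 = Round(s_4, k_4) = 0xD5
s_6 = Round(s_5, k_5) = 0x51
s_7 = Round(s_6, k_6) = 0x46

0xD5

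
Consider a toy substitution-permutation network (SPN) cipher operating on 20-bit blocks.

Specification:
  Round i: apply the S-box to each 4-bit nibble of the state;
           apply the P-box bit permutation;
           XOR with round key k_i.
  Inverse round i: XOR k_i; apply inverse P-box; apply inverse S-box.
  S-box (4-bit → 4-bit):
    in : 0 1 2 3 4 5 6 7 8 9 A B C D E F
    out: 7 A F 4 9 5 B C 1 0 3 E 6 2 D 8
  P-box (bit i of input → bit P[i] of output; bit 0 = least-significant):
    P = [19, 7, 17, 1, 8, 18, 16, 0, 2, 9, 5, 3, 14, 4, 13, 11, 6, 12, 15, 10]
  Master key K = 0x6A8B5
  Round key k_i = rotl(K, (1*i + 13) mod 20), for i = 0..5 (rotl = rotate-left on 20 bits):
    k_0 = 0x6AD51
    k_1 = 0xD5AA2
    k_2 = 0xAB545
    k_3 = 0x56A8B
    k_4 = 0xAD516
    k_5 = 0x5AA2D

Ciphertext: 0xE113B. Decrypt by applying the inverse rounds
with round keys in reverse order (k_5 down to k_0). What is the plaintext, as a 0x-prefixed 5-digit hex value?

s_0 = ciphertext = 0xE113B
s_1 = InvRound(s_0, k_5) = 0xCBA5E
s_2 = InvRound(s_1, k_4) = 0x4E1A3
s_3 = InvRound(s_2, k_3) = 0x3FB59
s_4 = InvRound(s_3, k_2) = 0xF6638
s_5 = InvRound(s_4, k_1) = 0x1BF9B
s_6 = InvRound(s_5, k_0) = 0xA91CB

0xA91CB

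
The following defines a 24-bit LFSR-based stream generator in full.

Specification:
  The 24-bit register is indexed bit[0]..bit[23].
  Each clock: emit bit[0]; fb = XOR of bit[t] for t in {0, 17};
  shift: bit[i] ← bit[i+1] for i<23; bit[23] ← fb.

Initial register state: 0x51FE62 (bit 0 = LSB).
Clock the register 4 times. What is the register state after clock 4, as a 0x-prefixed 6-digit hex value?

0xA51FE6

reg_0 = 0x51FE62
clock 1: out=0, reg = 0x28FF31
clock 2: out=1, reg = 0x947F98
clock 3: out=0, reg = 0x4A3FCC
clock 4: out=0, reg = 0xA51FE6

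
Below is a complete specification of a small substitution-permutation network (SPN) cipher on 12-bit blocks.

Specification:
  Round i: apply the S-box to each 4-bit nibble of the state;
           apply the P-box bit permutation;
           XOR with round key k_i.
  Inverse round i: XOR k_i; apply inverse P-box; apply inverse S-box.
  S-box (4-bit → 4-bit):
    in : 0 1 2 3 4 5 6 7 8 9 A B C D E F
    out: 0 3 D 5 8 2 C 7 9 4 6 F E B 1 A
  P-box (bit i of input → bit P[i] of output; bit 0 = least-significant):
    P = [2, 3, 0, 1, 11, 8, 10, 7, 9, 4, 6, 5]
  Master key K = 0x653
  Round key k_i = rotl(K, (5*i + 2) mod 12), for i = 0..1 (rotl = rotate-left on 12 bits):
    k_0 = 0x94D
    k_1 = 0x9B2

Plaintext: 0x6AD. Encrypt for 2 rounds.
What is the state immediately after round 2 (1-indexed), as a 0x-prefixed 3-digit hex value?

0x547

s_0 = plaintext = 0x6AD
s_1 = Round(s_0, k_0) = 0xC23
s_2 = Round(s_1, k_1) = 0x547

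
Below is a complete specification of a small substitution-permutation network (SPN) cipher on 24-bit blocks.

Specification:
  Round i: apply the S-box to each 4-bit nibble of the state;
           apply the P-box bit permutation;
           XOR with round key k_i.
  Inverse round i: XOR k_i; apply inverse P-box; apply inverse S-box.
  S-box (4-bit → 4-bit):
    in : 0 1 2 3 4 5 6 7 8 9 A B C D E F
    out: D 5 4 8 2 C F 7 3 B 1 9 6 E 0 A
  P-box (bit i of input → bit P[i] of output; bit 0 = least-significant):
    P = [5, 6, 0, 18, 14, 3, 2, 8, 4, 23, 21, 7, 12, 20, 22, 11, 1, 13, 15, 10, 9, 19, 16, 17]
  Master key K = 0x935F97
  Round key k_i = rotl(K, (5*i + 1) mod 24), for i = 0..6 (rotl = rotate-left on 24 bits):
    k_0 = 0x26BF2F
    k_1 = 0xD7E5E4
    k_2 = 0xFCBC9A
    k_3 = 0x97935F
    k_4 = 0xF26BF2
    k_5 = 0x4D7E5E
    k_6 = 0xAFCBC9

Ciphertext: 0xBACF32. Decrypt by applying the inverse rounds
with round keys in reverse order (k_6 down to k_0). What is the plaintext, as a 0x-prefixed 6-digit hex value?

0x321967

s_0 = ciphertext = 0xBACF32
s_1 = InvRound(s_0, k_6) = 0x2B4B46
s_2 = InvRound(s_1, k_5) = 0x3F11F3
s_3 = InvRound(s_2, k_4) = 0x7404A5
s_4 = InvRound(s_3, k_3) = 0x0016F8
s_5 = InvRound(s_4, k_2) = 0x87DCE9
s_6 = InvRound(s_5, k_1) = 0xE46ED2
s_7 = InvRound(s_6, k_0) = 0x321967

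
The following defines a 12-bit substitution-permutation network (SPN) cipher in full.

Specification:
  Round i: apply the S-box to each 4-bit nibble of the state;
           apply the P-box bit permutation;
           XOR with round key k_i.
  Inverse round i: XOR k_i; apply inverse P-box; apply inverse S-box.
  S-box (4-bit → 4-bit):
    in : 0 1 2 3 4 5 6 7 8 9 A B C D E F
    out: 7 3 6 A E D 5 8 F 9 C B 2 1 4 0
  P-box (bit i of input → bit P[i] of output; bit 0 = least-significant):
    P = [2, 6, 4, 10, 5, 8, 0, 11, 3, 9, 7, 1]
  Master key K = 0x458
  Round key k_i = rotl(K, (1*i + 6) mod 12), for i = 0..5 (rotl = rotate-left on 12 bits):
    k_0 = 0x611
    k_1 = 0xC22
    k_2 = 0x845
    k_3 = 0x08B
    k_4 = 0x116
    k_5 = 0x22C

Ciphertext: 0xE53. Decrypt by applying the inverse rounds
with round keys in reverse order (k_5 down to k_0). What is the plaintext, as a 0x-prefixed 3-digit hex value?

0x47B

s_0 = ciphertext = 0xE53
s_1 = InvRound(s_0, k_5) = 0x958
s_2 = InvRound(s_1, k_4) = 0x971
s_3 = InvRound(s_2, k_3) = 0x5B2
s_4 = InvRound(s_3, k_2) = 0xA88
s_5 = InvRound(s_4, k_1) = 0x8D7
s_6 = InvRound(s_5, k_0) = 0x47B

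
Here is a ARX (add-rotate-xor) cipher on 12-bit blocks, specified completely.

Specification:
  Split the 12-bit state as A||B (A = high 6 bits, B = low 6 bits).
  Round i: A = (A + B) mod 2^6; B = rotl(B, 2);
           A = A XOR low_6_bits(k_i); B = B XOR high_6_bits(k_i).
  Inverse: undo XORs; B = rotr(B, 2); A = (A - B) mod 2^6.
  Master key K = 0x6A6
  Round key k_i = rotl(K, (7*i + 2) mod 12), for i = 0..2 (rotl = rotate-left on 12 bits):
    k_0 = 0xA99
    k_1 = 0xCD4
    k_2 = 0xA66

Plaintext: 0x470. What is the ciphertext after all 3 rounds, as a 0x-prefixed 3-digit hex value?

s_0 = plaintext = 0x470
s_1 = Round(s_0, k_0) = 0x629
s_2 = Round(s_1, k_1) = 0x555
s_3 = Round(s_2, k_2) = 0x33C

0x33C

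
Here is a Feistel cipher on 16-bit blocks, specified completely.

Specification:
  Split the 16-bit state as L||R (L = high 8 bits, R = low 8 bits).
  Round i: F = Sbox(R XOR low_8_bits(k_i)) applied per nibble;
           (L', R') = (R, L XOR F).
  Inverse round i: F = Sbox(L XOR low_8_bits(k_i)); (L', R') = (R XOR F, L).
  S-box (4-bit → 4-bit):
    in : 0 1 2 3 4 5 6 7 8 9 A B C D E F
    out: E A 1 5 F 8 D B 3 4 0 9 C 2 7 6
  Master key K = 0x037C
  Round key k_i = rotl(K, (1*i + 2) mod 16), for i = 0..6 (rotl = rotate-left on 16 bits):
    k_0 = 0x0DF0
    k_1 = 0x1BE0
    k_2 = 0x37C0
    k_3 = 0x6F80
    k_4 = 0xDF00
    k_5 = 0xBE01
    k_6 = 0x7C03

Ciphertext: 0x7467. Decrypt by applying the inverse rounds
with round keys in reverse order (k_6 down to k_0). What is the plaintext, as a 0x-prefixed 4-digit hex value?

s_0 = ciphertext = 0x7467
s_1 = InvRound(s_0, k_6) = 0xDC74
s_2 = InvRound(s_1, k_5) = 0x56DC
s_3 = InvRound(s_2, k_4) = 0x5156
s_4 = InvRound(s_3, k_3) = 0x7C51
s_5 = InvRound(s_4, k_2) = 0xCD7C
s_6 = InvRound(s_5, k_1) = 0x6ECD
s_7 = InvRound(s_6, k_0) = 0x8A6E

0x8A6E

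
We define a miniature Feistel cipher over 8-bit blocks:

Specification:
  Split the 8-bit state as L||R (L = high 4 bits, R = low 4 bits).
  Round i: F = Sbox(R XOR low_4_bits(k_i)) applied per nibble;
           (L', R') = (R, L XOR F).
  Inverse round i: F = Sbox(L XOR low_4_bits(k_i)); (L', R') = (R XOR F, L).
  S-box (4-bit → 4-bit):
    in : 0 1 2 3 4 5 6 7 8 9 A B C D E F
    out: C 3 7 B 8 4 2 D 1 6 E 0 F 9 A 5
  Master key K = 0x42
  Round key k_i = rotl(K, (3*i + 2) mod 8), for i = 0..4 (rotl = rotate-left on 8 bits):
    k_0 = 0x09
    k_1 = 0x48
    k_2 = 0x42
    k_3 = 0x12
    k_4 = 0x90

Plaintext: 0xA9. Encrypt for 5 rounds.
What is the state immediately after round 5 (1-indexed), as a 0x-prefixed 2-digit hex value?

s_0 = plaintext = 0xA9
s_1 = Round(s_0, k_0) = 0x96
s_2 = Round(s_1, k_1) = 0x63
s_3 = Round(s_2, k_2) = 0x35
s_4 = Round(s_3, k_3) = 0x5E
s_5 = Round(s_4, k_4) = 0xEF

0xEF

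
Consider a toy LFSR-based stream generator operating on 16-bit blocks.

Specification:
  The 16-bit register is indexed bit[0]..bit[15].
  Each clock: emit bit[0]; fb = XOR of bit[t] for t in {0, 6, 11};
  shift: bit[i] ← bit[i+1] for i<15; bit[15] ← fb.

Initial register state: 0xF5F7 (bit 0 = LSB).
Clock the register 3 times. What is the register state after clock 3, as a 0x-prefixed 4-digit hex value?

0xDEBE

reg_0 = 0xF5F7
clock 1: out=1, reg = 0x7AFB
clock 2: out=1, reg = 0xBD7D
clock 3: out=1, reg = 0xDEBE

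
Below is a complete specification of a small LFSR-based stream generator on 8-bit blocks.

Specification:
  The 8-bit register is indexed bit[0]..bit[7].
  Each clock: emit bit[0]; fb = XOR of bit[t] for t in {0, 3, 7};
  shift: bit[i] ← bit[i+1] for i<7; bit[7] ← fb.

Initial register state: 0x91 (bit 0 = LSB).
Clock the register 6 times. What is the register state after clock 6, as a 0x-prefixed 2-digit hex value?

0xFA

reg_0 = 0x91
clock 1: out=1, reg = 0x48
clock 2: out=0, reg = 0xA4
clock 3: out=0, reg = 0xD2
clock 4: out=0, reg = 0xE9
clock 5: out=1, reg = 0xF4
clock 6: out=0, reg = 0xFA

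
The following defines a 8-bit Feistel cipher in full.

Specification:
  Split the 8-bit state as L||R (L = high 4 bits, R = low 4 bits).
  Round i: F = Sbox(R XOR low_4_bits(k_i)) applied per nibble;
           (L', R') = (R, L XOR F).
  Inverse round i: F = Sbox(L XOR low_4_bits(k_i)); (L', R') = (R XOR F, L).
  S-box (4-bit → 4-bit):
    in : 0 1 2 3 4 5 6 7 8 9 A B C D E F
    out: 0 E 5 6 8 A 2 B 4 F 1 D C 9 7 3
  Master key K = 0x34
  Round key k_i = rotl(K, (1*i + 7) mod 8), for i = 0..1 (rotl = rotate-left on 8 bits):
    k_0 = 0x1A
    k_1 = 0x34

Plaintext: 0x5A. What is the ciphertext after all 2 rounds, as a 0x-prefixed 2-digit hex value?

s_0 = plaintext = 0x5A
s_1 = Round(s_0, k_0) = 0xA5
s_2 = Round(s_1, k_1) = 0x54

0x54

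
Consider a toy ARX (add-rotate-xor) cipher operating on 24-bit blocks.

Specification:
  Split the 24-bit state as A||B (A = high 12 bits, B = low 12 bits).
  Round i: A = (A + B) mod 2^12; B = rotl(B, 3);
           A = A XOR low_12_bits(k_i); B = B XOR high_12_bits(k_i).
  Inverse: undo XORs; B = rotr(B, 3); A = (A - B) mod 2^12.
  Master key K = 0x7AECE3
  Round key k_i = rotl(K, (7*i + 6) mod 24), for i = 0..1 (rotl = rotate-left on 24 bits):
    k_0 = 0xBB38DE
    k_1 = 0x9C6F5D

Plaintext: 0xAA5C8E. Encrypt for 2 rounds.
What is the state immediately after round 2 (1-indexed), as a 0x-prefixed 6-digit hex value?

s_0 = plaintext = 0xAA5C8E
s_1 = Round(s_0, k_0) = 0xFEDFC5
s_2 = Round(s_1, k_1) = 0x0EF7E9

0x0EF7E9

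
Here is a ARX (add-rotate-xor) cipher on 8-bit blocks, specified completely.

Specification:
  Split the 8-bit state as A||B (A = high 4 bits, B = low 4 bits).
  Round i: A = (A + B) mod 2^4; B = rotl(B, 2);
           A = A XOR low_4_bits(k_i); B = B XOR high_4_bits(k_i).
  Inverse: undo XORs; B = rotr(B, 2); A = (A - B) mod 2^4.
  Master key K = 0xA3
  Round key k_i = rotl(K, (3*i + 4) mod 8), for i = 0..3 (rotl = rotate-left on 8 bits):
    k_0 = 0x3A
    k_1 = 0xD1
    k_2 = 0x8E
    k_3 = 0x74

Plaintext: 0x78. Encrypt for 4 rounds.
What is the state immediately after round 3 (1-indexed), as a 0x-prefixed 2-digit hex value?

0xEE

s_0 = plaintext = 0x78
s_1 = Round(s_0, k_0) = 0x51
s_2 = Round(s_1, k_1) = 0x79
s_3 = Round(s_2, k_2) = 0xEE
s_4 = Round(s_3, k_3) = 0x8C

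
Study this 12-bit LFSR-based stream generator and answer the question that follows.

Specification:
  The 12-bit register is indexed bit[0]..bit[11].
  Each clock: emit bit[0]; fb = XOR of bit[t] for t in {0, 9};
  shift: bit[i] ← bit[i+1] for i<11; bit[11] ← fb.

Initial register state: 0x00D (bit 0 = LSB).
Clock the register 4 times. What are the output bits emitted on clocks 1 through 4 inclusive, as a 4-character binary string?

1011

reg_0 = 0x00D
clock 1: out=1, reg = 0x806
clock 2: out=0, reg = 0x403
clock 3: out=1, reg = 0xA01
clock 4: out=1, reg = 0x500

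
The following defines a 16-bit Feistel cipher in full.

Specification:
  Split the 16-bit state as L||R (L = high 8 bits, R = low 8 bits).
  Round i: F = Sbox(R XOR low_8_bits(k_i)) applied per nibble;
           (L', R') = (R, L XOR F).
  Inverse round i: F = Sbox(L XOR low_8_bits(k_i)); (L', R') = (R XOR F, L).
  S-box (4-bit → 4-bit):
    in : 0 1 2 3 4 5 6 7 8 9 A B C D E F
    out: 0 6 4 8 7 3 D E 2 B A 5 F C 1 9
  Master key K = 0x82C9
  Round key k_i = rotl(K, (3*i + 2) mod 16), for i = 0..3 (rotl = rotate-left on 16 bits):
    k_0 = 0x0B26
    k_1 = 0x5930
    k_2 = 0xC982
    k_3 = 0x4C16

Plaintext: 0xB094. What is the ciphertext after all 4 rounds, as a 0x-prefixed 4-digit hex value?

s_0 = plaintext = 0xB094
s_1 = Round(s_0, k_0) = 0x94E4
s_2 = Round(s_1, k_1) = 0xE453
s_3 = Round(s_2, k_2) = 0x5322
s_4 = Round(s_3, k_3) = 0x22D4

0x22D4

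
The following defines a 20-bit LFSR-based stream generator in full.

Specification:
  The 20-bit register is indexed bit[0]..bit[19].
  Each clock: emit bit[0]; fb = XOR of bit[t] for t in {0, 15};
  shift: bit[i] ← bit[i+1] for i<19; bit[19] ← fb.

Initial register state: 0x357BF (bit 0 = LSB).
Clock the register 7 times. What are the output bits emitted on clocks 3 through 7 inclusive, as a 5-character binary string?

11110

reg_0 = 0x357BF
clock 1: out=1, reg = 0x9ABDF
clock 2: out=1, reg = 0x4D5EF
clock 3: out=1, reg = 0x26AF7
clock 4: out=1, reg = 0x9357B
clock 5: out=1, reg = 0xC9ABD
clock 6: out=1, reg = 0x64D5E
clock 7: out=0, reg = 0x326AF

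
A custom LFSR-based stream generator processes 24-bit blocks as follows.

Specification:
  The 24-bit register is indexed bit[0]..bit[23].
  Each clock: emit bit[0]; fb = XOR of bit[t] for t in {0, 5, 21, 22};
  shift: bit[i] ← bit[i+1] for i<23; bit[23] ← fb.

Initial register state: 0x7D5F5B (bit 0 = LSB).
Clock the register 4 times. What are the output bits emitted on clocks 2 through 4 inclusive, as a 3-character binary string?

101

reg_0 = 0x7D5F5B
clock 1: out=1, reg = 0xBEAFAD
clock 2: out=1, reg = 0xDF57D6
clock 3: out=0, reg = 0xEFABEB
clock 4: out=1, reg = 0x77D5F5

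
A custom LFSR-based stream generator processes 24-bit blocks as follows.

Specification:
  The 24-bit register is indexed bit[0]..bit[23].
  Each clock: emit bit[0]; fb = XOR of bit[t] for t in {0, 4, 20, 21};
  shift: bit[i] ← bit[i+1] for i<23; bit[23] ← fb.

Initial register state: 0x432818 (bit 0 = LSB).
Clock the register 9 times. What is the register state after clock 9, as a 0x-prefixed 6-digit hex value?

0xABA194

reg_0 = 0x432818
clock 1: out=0, reg = 0xA1940C
clock 2: out=0, reg = 0xD0CA06
clock 3: out=0, reg = 0xE86503
clock 4: out=1, reg = 0x743281
clock 5: out=1, reg = 0xBA1940
clock 6: out=0, reg = 0x5D0CA0
clock 7: out=0, reg = 0xAE8650
clock 8: out=0, reg = 0x574328
clock 9: out=0, reg = 0xABA194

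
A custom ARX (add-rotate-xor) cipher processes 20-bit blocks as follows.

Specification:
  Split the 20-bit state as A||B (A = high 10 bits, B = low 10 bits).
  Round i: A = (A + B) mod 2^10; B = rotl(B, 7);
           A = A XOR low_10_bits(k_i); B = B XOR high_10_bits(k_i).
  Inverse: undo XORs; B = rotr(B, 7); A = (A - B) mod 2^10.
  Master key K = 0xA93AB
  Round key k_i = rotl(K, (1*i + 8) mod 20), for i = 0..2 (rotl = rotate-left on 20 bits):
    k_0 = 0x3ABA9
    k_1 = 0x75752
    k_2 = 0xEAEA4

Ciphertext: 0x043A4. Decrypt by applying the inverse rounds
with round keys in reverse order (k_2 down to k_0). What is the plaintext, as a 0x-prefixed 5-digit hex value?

s_0 = ciphertext = 0x043A4
s_1 = InvRound(s_0, k_2) = 0x8F078
s_2 = InvRound(s_1, k_1) = 0x00D6B
s_3 = InvRound(s_2, k_0) = 0xE7C0B

0xE7C0B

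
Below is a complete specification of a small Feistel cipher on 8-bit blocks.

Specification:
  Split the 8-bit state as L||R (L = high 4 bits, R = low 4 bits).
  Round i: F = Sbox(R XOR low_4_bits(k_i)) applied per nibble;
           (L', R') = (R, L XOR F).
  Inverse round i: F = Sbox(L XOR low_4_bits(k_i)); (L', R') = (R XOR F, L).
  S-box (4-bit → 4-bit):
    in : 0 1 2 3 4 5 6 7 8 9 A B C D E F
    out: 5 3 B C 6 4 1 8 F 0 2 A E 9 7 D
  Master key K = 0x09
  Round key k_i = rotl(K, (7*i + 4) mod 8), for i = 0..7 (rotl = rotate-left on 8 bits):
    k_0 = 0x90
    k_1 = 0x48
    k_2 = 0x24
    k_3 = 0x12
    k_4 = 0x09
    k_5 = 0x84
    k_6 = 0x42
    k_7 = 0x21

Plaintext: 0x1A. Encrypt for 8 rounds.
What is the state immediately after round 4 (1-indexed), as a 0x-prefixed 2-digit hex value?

s_0 = plaintext = 0x1A
s_1 = Round(s_0, k_0) = 0xA3
s_2 = Round(s_1, k_1) = 0x30
s_3 = Round(s_2, k_2) = 0x05
s_4 = Round(s_3, k_3) = 0x58
s_5 = Round(s_4, k_4) = 0x86
s_6 = Round(s_5, k_5) = 0x63
s_7 = Round(s_6, k_6) = 0x35
s_8 = Round(s_7, k_7) = 0x55

0x58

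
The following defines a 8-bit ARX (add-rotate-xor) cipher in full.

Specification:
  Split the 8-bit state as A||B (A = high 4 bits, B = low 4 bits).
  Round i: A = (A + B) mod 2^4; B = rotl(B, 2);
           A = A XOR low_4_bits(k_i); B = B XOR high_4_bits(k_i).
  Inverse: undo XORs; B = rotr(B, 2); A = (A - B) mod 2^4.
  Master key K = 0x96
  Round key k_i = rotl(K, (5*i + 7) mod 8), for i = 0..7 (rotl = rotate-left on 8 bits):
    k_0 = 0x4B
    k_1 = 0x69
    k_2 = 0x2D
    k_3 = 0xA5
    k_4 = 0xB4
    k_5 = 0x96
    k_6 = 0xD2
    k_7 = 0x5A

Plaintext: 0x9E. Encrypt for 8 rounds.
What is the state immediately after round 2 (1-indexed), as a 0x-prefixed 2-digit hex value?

s_0 = plaintext = 0x9E
s_1 = Round(s_0, k_0) = 0xCF
s_2 = Round(s_1, k_1) = 0x29
s_3 = Round(s_2, k_2) = 0x64
s_4 = Round(s_3, k_3) = 0xFB
s_5 = Round(s_4, k_4) = 0xE5
s_6 = Round(s_5, k_5) = 0x5C
s_7 = Round(s_6, k_6) = 0x3E
s_8 = Round(s_7, k_7) = 0xBE

0x29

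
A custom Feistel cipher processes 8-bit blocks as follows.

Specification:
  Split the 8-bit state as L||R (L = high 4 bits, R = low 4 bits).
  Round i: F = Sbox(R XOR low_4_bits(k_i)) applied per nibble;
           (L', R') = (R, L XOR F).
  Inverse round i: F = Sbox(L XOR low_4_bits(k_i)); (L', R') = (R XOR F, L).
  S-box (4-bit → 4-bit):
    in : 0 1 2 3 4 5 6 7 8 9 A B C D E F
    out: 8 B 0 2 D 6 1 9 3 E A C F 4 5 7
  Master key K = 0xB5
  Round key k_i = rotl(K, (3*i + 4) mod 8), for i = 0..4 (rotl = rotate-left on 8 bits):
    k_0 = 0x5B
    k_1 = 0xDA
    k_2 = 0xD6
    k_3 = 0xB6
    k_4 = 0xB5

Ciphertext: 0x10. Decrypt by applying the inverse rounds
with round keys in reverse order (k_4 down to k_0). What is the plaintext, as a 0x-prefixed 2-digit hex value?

0xB1

s_0 = ciphertext = 0x10
s_1 = InvRound(s_0, k_4) = 0xD1
s_2 = InvRound(s_1, k_3) = 0xDD
s_3 = InvRound(s_2, k_2) = 0x1D
s_4 = InvRound(s_3, k_1) = 0x11
s_5 = InvRound(s_4, k_0) = 0xB1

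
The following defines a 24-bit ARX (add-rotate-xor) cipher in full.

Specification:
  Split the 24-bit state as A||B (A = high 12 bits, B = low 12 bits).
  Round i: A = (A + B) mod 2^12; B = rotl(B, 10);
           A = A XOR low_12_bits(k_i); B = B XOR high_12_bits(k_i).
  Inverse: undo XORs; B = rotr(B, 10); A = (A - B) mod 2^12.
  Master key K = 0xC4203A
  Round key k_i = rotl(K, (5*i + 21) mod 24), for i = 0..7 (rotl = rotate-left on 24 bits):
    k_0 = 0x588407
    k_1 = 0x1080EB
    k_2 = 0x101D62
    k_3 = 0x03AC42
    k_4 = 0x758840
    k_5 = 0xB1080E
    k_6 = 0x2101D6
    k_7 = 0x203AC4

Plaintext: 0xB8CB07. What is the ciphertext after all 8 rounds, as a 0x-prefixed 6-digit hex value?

s_0 = plaintext = 0xB8CB07
s_1 = Round(s_0, k_0) = 0x294B49
s_2 = Round(s_1, k_1) = 0xD367DA
s_3 = Round(s_2, k_2) = 0x8728F7
s_4 = Round(s_3, k_3) = 0xD2BE07
s_5 = Round(s_4, k_4) = 0x3728D9
s_6 = Round(s_5, k_5) = 0x445D26
s_7 = Round(s_6, k_6) = 0x0BD959
s_8 = Round(s_7, k_7) = 0x0D2455

0x0D2455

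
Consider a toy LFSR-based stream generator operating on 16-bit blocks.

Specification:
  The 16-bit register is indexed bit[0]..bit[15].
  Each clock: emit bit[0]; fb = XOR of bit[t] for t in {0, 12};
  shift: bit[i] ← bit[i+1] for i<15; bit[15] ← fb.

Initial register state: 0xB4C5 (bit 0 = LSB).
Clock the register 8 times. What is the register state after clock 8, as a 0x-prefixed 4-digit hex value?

0x2EB4

reg_0 = 0xB4C5
clock 1: out=1, reg = 0x5A62
clock 2: out=0, reg = 0xAD31
clock 3: out=1, reg = 0xD698
clock 4: out=0, reg = 0xEB4C
clock 5: out=0, reg = 0x75A6
clock 6: out=0, reg = 0xBAD3
clock 7: out=1, reg = 0x5D69
clock 8: out=1, reg = 0x2EB4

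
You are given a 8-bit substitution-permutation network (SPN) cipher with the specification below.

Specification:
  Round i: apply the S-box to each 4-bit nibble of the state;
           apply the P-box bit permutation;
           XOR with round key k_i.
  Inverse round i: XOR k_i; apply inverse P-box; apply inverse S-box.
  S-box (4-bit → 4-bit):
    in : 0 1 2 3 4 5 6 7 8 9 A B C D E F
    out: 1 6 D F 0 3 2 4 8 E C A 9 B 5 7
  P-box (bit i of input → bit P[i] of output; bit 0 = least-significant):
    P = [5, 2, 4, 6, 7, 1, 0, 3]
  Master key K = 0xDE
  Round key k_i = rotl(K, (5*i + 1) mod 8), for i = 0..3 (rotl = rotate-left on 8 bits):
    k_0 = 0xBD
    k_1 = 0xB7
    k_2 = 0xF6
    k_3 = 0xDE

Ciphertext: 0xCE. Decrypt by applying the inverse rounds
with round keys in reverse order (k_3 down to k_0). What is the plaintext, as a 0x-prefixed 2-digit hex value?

s_0 = ciphertext = 0xCE
s_1 = InvRound(s_0, k_3) = 0x47
s_2 = InvRound(s_1, k_2) = 0xEE
s_3 = InvRound(s_2, k_1) = 0xAA
s_4 = InvRound(s_3, k_0) = 0x11

0x11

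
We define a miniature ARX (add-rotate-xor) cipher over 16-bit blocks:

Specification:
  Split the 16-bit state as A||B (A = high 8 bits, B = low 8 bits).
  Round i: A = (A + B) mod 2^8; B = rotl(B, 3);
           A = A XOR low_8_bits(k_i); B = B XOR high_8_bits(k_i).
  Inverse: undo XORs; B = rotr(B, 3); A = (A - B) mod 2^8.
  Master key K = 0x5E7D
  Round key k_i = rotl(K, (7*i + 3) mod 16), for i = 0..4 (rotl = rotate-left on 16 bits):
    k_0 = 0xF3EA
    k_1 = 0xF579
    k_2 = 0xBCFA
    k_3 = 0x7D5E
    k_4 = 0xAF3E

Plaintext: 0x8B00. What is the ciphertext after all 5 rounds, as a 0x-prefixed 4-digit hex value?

0x3ABF

s_0 = plaintext = 0x8B00
s_1 = Round(s_0, k_0) = 0x61F3
s_2 = Round(s_1, k_1) = 0x2D6A
s_3 = Round(s_2, k_2) = 0x6DEF
s_4 = Round(s_3, k_3) = 0x0202
s_5 = Round(s_4, k_4) = 0x3ABF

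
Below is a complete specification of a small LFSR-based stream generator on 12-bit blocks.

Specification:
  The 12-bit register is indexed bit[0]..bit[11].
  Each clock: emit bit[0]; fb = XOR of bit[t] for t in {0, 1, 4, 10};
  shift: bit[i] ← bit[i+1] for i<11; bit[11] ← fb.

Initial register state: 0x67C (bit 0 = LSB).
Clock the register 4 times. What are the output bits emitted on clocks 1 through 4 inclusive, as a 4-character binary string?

0011

reg_0 = 0x67C
clock 1: out=0, reg = 0x33E
clock 2: out=0, reg = 0x19F
clock 3: out=1, reg = 0x8CF
clock 4: out=1, reg = 0x467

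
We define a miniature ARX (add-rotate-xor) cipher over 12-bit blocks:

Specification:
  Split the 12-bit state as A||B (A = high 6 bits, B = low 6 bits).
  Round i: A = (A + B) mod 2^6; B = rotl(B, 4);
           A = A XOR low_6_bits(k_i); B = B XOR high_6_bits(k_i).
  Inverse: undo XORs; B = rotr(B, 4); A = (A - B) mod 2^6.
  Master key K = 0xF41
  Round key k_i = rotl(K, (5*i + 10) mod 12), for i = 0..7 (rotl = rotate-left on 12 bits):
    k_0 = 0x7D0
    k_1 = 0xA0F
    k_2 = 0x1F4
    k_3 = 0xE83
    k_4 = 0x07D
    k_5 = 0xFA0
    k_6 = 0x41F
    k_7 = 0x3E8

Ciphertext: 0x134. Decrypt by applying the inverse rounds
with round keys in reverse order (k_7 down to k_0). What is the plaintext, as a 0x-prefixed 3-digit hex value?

0xA0A

s_0 = ciphertext = 0x134
s_1 = InvRound(s_0, k_7) = 0xF6F
s_2 = InvRound(s_1, k_6) = 0x8FF
s_3 = InvRound(s_2, k_5) = 0xFC4
s_4 = InvRound(s_3, k_4) = 0xB94
s_5 = InvRound(s_4, k_3) = 0xCFA
s_6 = InvRound(s_5, k_2) = 0x437
s_7 = InvRound(s_6, k_1) = 0x8BD
s_8 = InvRound(s_7, k_0) = 0xA0A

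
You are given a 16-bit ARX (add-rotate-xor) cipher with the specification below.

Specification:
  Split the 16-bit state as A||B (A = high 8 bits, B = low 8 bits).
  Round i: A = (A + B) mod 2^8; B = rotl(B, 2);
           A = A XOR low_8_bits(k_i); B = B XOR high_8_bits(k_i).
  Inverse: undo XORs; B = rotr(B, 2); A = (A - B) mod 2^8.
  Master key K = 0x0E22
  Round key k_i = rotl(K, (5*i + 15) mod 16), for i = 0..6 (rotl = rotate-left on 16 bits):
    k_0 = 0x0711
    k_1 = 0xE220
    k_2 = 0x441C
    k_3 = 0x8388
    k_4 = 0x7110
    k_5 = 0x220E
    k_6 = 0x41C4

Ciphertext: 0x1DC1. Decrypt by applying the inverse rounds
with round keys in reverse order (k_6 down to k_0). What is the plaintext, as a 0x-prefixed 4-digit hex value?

0x7501

s_0 = ciphertext = 0x1DC1
s_1 = InvRound(s_0, k_6) = 0xB920
s_2 = InvRound(s_1, k_5) = 0x3780
s_3 = InvRound(s_2, k_4) = 0xAB7C
s_4 = InvRound(s_3, k_3) = 0x24FF
s_5 = InvRound(s_4, k_2) = 0x4AEE
s_6 = InvRound(s_5, k_1) = 0x6703
s_7 = InvRound(s_6, k_0) = 0x7501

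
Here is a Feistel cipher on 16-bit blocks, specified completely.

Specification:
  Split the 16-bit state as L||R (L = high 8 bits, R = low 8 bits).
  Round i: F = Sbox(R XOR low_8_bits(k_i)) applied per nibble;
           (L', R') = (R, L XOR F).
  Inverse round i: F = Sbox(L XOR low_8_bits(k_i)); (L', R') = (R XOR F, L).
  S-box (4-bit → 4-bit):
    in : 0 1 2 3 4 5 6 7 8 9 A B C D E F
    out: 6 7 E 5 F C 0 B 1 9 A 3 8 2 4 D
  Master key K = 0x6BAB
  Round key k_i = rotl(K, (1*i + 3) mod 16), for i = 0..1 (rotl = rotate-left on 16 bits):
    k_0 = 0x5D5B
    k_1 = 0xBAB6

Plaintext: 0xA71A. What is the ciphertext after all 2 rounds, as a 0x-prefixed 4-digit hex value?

s_0 = plaintext = 0xA71A
s_1 = Round(s_0, k_0) = 0x1A50
s_2 = Round(s_1, k_1) = 0x505A

0x505A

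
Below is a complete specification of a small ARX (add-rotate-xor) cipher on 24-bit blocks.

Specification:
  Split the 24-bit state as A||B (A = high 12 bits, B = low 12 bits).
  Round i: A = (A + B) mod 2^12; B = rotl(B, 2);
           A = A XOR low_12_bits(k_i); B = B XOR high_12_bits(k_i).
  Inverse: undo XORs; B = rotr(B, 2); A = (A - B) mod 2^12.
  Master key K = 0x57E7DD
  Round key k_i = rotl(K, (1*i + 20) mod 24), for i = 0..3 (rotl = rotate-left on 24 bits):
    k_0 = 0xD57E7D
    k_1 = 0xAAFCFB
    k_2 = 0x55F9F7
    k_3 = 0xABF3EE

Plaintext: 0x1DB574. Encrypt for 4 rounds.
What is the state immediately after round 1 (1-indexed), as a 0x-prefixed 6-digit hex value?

s_0 = plaintext = 0x1DB574
s_1 = Round(s_0, k_0) = 0x932886
s_2 = Round(s_1, k_1) = 0xD438B5
s_3 = Round(s_2, k_2) = 0xC0F789
s_4 = Round(s_3, k_3) = 0x07649A

0x932886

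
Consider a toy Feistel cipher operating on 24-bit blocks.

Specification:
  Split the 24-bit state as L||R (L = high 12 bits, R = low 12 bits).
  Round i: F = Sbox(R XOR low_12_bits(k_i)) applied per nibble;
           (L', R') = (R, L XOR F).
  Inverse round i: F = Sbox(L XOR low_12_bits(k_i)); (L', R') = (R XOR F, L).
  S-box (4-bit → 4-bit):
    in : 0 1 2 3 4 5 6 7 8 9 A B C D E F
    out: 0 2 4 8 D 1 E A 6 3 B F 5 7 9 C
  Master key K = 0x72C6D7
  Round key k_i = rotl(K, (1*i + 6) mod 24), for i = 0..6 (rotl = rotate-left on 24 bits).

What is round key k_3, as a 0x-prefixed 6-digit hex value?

K = 0x72C6D7
k_0 = rotl(K, (1*0+6) mod 24) = rotl(K, 6) = 0xB1B5DC
k_1 = rotl(K, (1*1+6) mod 24) = rotl(K, 7) = 0x636BB9
k_2 = rotl(K, (1*2+6) mod 24) = rotl(K, 8) = 0xC6D772
k_3 = rotl(K, (1*3+6) mod 24) = rotl(K, 9) = 0x8DAEE5

0x8DAEE5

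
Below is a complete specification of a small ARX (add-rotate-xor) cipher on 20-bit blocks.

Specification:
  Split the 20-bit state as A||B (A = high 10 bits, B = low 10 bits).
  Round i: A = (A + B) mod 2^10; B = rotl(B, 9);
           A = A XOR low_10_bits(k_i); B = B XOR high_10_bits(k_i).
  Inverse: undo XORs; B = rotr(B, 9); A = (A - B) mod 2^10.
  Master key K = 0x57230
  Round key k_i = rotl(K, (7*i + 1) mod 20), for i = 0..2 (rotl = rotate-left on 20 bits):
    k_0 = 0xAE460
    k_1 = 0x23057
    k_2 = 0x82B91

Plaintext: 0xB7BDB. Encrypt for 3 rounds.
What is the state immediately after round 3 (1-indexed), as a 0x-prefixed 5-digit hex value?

0xCC619

s_0 = plaintext = 0xB7BDB
s_1 = Round(s_0, k_0) = 0xB6554
s_2 = Round(s_1, k_1) = 0x1E826
s_3 = Round(s_2, k_2) = 0xCC619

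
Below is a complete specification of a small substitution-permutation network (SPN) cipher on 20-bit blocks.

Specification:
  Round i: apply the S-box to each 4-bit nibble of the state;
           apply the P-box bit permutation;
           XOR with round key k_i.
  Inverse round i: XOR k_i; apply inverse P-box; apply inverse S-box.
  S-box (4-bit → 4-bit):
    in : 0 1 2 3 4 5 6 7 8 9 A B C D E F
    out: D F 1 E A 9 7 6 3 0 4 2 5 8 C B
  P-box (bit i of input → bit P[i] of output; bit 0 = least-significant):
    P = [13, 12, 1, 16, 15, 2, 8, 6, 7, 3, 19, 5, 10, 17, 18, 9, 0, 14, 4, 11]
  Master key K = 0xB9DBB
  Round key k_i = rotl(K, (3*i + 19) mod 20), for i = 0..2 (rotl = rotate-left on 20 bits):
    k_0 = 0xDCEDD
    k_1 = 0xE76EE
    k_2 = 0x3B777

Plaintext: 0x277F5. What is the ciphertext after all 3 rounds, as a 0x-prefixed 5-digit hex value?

0x278E6

s_0 = plaintext = 0x277F5
s_1 = Round(s_0, k_0) = 0x26E90
s_2 = Round(s_1, k_1) = 0x152CD
s_3 = Round(s_2, k_2) = 0x278E6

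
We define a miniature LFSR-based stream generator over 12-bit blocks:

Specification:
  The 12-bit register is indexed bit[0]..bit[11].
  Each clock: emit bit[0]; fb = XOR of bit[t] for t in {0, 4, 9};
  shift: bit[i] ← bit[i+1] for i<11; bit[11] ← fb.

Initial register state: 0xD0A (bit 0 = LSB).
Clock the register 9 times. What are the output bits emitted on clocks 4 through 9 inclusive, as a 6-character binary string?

100001

reg_0 = 0xD0A
clock 1: out=0, reg = 0x685
clock 2: out=1, reg = 0x342
clock 3: out=0, reg = 0x9A1
clock 4: out=1, reg = 0xCD0
clock 5: out=0, reg = 0xE68
clock 6: out=0, reg = 0xF34
clock 7: out=0, reg = 0x79A
clock 8: out=0, reg = 0x3CD
clock 9: out=1, reg = 0x1E6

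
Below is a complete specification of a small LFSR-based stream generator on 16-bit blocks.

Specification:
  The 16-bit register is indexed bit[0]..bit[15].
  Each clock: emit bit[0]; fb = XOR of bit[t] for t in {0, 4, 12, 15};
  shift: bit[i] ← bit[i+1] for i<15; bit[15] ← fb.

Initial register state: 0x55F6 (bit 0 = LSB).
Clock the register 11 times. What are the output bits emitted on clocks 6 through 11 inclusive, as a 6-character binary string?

reg_0 = 0x55F6
clock 1: out=0, reg = 0x2AFB
clock 2: out=1, reg = 0x157D
clock 3: out=1, reg = 0x8ABE
clock 4: out=0, reg = 0x455F
clock 5: out=1, reg = 0x22AF
clock 6: out=1, reg = 0x9157
clock 7: out=1, reg = 0x48AB
clock 8: out=1, reg = 0xA455
clock 9: out=1, reg = 0xD22A
clock 10: out=0, reg = 0x6915
clock 11: out=1, reg = 0x348A

111101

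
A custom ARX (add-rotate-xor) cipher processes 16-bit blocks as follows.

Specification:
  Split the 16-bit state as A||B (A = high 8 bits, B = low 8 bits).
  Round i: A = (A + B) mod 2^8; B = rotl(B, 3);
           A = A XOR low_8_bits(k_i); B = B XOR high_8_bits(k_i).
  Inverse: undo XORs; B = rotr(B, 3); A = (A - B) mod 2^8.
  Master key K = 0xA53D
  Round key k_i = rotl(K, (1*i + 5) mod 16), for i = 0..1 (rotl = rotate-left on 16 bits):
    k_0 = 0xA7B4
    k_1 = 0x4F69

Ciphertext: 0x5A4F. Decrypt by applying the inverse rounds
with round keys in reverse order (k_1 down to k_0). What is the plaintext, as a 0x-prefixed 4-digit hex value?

s_0 = ciphertext = 0x5A4F
s_1 = InvRound(s_0, k_1) = 0x3300
s_2 = InvRound(s_1, k_0) = 0x93F4

0x93F4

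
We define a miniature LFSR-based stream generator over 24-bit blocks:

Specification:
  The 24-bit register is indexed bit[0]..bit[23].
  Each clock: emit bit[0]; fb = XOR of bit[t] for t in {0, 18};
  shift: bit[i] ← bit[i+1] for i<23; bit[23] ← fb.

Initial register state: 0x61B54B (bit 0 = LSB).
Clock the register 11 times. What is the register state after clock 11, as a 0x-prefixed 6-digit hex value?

0x326C36

reg_0 = 0x61B54B
clock 1: out=1, reg = 0xB0DAA5
clock 2: out=1, reg = 0xD86D52
clock 3: out=0, reg = 0x6C36A9
clock 4: out=1, reg = 0x361B54
clock 5: out=0, reg = 0x9B0DAA
clock 6: out=0, reg = 0x4D86D5
clock 7: out=1, reg = 0x26C36A
clock 8: out=0, reg = 0x9361B5
clock 9: out=1, reg = 0xC9B0DA
clock 10: out=0, reg = 0x64D86D
clock 11: out=1, reg = 0x326C36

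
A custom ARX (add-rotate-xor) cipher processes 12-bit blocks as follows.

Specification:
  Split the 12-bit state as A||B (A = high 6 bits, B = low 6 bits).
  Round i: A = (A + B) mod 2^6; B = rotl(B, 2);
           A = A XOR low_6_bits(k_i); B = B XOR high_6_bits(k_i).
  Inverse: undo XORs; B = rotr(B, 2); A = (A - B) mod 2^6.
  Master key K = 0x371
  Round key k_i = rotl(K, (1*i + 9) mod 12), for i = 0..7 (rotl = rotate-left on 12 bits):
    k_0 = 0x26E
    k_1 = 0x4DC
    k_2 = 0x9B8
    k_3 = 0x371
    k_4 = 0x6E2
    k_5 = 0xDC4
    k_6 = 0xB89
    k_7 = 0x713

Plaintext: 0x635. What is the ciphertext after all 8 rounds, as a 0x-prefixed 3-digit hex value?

0xBB7

s_0 = plaintext = 0x635
s_1 = Round(s_0, k_0) = 0x8DE
s_2 = Round(s_1, k_1) = 0x76A
s_3 = Round(s_2, k_2) = 0xFCC
s_4 = Round(s_3, k_3) = 0xEBD
s_5 = Round(s_4, k_4) = 0x56C
s_6 = Round(s_5, k_5) = 0x145
s_7 = Round(s_6, k_6) = 0x0FA
s_8 = Round(s_7, k_7) = 0xBB7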